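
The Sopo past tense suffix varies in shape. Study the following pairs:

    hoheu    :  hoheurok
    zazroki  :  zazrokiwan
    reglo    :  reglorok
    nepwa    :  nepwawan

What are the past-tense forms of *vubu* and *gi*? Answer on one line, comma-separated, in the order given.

Looking at the last vowel of each stem: -rok when the last vowel of the stem is a rounded vowel (*hoheu*, *reglo*); -wan when the last vowel of the stem is an unrounded vowel (*zazroki*, *nepwa*).
The last vowel of *vubu* is /u/, which is a rounded vowel, so the suffix is -rok, giving *vuburok*.
Since the last vowel of *gi* is /i/ (an unrounded vowel), it takes -wan, giving *giwan*.

vuburok, giwan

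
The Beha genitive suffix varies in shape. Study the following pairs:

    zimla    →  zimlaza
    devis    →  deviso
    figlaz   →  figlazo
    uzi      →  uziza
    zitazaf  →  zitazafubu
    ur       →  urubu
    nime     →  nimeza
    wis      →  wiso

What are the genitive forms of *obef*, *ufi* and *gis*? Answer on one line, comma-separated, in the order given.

The suffix is conditioned by the final sound: -o when the stem ends in a sibilant (*devis*, *figlaz*, *wis*); -ubu when the stem ends in a non-sibilant consonant (*zitazaf*, *ur*); -za when the stem ends in a vowel (*zimla*, *uzi*, *nime*).
The final sound of *obef* is /f/, which is a non-sibilant consonant, so the suffix is -ubu, giving *obefubu*.
The final sound of *ufi* is /i/, which is a vowel, so the suffix is -za, giving *ufiza*.
*gis* — final sound /s/ (a sibilant) → -o → *giso*.

obefubu, ufiza, giso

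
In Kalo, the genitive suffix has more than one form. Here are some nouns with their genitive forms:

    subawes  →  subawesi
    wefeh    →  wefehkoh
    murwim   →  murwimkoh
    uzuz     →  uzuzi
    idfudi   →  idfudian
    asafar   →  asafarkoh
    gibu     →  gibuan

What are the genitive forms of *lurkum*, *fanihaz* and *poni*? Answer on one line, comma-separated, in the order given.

lurkumkoh, fanihazi, ponian

Looking at the final sound of each stem: -i when the stem ends in a sibilant (*subawes*, *uzuz*); -koh when the stem ends in a non-sibilant consonant (*wefeh*, *murwim*, *asafar*); -an when the stem ends in a vowel (*idfudi*, *gibu*).
Since the final sound of *lurkum* is /m/ (a non-sibilant consonant), it takes -koh, giving *lurkumkoh*.
*fanihaz* — final sound /z/ (a sibilant) → -i → *fanihazi*.
*poni*: final sound = /i/, a vowel → -an → *ponian*.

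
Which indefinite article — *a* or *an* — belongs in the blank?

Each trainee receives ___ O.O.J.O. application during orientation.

an

The indefinite article is chosen by the initial *sound* of the following word, not its spelling.
The initialism *O.O.J.O.* is read letter by letter; the first letter, O, is pronounced /oʊ/, which begins with a vowel sound.
So the article is *an*: Each trainee receives an O.O.J.O. application during orientation.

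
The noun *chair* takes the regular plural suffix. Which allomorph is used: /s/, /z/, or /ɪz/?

The stem *chair* ends in a voiced non-sibilant sound.
The plural suffix surfaces as /ɪz/ after sibilants, /s/ after other voiceless consonants, and /z/ after other voiced sounds.
So the plural -s on *chair* is pronounced /z/.

/z/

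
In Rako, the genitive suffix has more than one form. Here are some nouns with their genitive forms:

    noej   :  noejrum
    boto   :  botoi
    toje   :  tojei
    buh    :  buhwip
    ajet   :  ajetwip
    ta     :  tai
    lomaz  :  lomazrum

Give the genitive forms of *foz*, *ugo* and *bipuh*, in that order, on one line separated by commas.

The suffix is conditioned by the final sound: -wip when the stem ends in a voiceless consonant (*buh*, *ajet*); -rum when the stem ends in a voiced consonant (*noej*, *lomaz*); -i when the stem ends in a vowel (*boto*, *toje*, *ta*).
*foz* — final sound /z/ (a voiced consonant) → -rum → *fozrum*.
*ugo* — final sound /o/ (a vowel) → -i → *ugoi*.
*bipuh* — final sound /h/ (a voiceless consonant) → -wip → *bipuhwip*.

fozrum, ugoi, bipuhwip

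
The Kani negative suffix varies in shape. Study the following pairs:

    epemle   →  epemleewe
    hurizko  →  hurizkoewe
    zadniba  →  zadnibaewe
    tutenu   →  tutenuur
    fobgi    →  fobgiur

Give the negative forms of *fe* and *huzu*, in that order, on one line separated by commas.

The alternation tracks the last vowel of the stem — -ur when the last vowel of the stem is a high vowel (*tutenu*, *fobgi*); -ewe when the last vowel of the stem is a non-high vowel (*epemle*, *hurizko*, *zadniba*).
*fe*: last vowel = /e/, a non-high vowel → -ewe → *feewe*.
*huzu*: last vowel = /u/, a high vowel → -ur → *huzuur*.

feewe, huzuur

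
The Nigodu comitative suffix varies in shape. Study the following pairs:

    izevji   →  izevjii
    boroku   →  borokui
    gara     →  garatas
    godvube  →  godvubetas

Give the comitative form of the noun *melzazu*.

The pattern is height harmony: -i when the last vowel of the stem is a high vowel (*izevji*, *boroku*); -tas when the last vowel of the stem is a non-high vowel (*gara*, *godvube*).
Since the last vowel of *melzazu* is /u/ (a high vowel), it takes -i, giving *melzazui*.

melzazui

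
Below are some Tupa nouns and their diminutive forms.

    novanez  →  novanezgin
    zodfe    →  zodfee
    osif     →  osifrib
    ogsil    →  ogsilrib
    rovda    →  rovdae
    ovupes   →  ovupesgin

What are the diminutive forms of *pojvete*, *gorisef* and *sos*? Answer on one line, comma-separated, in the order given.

pojvetee, gorisefrib, sosgin

The suffix is conditioned by the final sound: -gin when the stem ends in a sibilant (*novanez*, *ovupes*); -rib when the stem ends in a non-sibilant consonant (*osif*, *ogsil*); -e when the stem ends in a vowel (*zodfe*, *rovda*).
*pojvete* — final sound /e/ (a vowel) → -e → *pojvetee*.
The final sound of *gorisef* is /f/, which is a non-sibilant consonant, so the suffix is -rib, giving *gorisefrib*.
The final sound of *sos* is /s/, which is a sibilant, so the suffix is -gin, giving *sosgin*.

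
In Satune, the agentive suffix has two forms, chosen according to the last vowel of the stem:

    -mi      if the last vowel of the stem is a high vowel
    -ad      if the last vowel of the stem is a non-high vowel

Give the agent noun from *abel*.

abelad

*abel* — last vowel /e/ (a non-high vowel) → -ad → *abelad*.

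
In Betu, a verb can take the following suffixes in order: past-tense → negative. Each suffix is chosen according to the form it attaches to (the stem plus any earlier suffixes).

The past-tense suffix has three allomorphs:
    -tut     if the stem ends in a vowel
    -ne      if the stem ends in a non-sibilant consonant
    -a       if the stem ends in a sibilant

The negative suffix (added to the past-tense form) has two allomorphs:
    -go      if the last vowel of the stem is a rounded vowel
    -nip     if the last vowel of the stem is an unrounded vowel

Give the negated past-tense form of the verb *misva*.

*misva* — final sound /a/ (a vowel) → -tut → *misvatut*.
The past-tense form *misvatut*: last vowel = /u/, a rounded vowel → -go → *misvatutgo*.

misvatutgo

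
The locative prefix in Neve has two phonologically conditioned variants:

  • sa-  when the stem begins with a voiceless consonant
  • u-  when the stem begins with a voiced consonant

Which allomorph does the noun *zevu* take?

u-

*zevu*: first consonant = /z/, voiced → u-.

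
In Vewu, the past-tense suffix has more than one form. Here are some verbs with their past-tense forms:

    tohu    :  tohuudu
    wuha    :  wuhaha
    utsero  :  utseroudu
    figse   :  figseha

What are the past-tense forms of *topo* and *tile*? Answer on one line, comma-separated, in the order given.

The pattern is rounding harmony: -udu when the last vowel of the stem is a rounded vowel (*tohu*, *utsero*); -ha when the last vowel of the stem is an unrounded vowel (*wuha*, *figse*).
*topo* — last vowel /o/ (a rounded vowel) → -udu → *topoudu*.
*tile* — last vowel /e/ (an unrounded vowel) → -ha → *tileha*.

topoudu, tileha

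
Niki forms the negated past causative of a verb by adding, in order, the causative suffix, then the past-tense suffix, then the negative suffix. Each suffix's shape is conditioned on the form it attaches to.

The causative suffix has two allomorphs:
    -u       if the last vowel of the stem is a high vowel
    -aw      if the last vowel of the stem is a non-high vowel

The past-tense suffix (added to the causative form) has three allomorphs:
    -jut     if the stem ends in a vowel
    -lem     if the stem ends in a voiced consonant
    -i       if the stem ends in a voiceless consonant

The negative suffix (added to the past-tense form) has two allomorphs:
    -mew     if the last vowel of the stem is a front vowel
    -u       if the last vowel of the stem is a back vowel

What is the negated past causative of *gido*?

*gido* — last vowel /o/ (a non-high vowel) → -aw → *gidoaw*.
The causative form *gidoaw*: final sound = /w/, a voiced consonant → -lem → *gidoawlem*.
The last vowel of the past-tense form *gidoawlem* is /e/, which is a front vowel, so the negative suffix is -mew, giving *gidoawlemmew*.

gidoawlemmew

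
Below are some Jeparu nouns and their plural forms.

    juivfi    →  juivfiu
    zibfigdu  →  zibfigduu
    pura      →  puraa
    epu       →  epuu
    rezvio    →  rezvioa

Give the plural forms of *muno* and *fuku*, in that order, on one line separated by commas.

munoa, fukuu

Looking at the last vowel of each stem: -u when the last vowel of the stem is a high vowel (*juivfi*, *zibfigdu*, *epu*); -a when the last vowel of the stem is a non-high vowel (*pura*, *rezvio*).
Since the last vowel of *muno* is /o/ (a non-high vowel), it takes -a, giving *munoa*.
*fuku*: last vowel = /u/, a high vowel → -u → *fukuu*.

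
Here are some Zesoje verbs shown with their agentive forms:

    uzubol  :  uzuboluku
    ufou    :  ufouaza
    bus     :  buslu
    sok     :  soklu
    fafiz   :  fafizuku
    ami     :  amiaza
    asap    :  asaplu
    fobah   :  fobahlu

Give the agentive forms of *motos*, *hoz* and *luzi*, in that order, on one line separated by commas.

The pattern is voicing of the final sound: -lu when the stem ends in a voiceless consonant (*bus*, *sok*, *asap*, *fobah*); -uku when the stem ends in a voiced consonant (*uzubol*, *fafiz*); -aza when the stem ends in a vowel (*ufou*, *ami*).
Since the final sound of *motos* is /s/ (a voiceless consonant), it takes -lu, giving *motoslu*.
Since the final sound of *hoz* is /z/ (a voiced consonant), it takes -uku, giving *hozuku*.
The final sound of *luzi* is /i/, which is a vowel, so the suffix is -aza, giving *luziaza*.

motoslu, hozuku, luziaza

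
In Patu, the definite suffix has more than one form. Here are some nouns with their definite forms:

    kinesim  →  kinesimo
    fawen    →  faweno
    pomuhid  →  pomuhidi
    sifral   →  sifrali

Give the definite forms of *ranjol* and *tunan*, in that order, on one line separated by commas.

The suffix is conditioned by the final consonant: -o when the stem ends in a nasal (*kinesim*, *fawen*); -i when the stem ends in a non-nasal consonant (*pomuhid*, *sifral*).
The final consonant of *ranjol* is /l/, which is non-nasal, so the suffix is -i, giving *ranjoli*.
*tunan*: final consonant = /n/, a nasal → -o → *tunano*.

ranjoli, tunano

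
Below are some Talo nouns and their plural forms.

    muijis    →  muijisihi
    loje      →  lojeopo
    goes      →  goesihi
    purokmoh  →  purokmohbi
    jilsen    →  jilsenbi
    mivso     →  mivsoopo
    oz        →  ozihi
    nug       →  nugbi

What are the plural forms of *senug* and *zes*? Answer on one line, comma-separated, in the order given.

The pattern is sibilance of the final sound: -ihi when the stem ends in a sibilant (*muijis*, *goes*, *oz*); -bi when the stem ends in a non-sibilant consonant (*purokmoh*, *jilsen*, *nug*); -opo when the stem ends in a vowel (*loje*, *mivso*).
Since the final sound of *senug* is /g/ (a non-sibilant consonant), it takes -bi, giving *senugbi*.
*zes* — final sound /s/ (a sibilant) → -ihi → *zesihi*.

senugbi, zesihi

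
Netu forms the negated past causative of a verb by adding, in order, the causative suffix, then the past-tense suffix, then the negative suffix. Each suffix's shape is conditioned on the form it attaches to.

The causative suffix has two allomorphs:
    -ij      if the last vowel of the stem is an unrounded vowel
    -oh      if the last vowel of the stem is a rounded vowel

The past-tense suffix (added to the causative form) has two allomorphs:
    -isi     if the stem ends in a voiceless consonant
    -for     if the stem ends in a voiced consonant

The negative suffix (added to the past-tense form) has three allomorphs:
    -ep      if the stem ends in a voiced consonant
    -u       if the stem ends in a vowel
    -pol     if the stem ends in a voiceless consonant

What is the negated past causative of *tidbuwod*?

tidbuwodohisiu

The last vowel of *tidbuwod* is /o/, which is a rounded vowel, so the causative suffix is -oh, giving *tidbuwodoh*.
The causative form *tidbuwodoh*: final consonant = /h/, voiceless → -isi → *tidbuwodohisi*.
The past-tense form *tidbuwodohisi*: final sound = /i/, a vowel → -u → *tidbuwodohisiu*.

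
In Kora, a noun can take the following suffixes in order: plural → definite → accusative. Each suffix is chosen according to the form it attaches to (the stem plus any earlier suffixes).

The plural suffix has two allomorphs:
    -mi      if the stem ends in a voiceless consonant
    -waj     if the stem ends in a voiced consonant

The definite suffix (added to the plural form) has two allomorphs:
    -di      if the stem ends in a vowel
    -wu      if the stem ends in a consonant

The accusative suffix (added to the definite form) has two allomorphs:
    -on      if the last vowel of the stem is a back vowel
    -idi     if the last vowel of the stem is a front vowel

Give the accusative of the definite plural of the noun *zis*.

zismidiidi

The final consonant of *zis* is /s/, which is voiceless, so the plural suffix is -mi, giving *zismi*.
The plural form *zismi* — final sound /i/ (a vowel) → -di → *zismidi*.
The definite form *zismidi*: last vowel = /i/, a front vowel → -idi → *zismidiidi*.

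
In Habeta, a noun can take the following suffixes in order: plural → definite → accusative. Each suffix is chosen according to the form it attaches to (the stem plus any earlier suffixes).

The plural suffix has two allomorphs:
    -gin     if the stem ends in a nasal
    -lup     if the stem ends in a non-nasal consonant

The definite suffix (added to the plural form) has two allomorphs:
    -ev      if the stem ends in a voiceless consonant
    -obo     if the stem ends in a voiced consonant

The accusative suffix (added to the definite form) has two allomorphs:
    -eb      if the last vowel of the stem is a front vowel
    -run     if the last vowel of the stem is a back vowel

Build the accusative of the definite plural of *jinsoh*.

*jinsoh*: final consonant = /h/, non-nasal → -lup → *jinsohlup*.
The final consonant of the plural form *jinsohlup* is /p/, which is voiceless, so the definite suffix is -ev, giving *jinsohlupev*.
Since the last vowel of the definite form *jinsohlupev* is /e/ (a front vowel), it takes -eb, giving *jinsohlupeveb*.

jinsohlupeveb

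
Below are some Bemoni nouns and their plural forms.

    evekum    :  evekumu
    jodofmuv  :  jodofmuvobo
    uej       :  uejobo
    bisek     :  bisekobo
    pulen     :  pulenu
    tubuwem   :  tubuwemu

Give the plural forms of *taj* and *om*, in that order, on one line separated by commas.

tajobo, omu

The alternation tracks the final consonant of the stem — -u when the stem ends in a nasal (*evekum*, *pulen*, *tubuwem*); -obo when the stem ends in a non-nasal consonant (*jodofmuv*, *uej*, *bisek*).
The final consonant of *taj* is /j/, which is non-nasal, so the suffix is -obo, giving *tajobo*.
*om* — final consonant /m/ (a nasal) → -u → *omu*.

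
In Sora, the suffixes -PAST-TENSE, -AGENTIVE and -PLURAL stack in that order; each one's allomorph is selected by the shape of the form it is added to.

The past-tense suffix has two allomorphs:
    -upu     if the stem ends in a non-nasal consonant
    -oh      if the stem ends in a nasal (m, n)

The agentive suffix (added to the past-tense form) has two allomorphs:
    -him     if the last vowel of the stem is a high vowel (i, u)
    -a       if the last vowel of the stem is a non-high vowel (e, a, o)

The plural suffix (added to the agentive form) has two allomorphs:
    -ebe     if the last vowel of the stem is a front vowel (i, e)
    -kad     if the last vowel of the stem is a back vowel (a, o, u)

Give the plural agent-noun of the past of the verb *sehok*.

*sehok*: final consonant = /k/, non-nasal → -upu → *sehokupu*.
Since the last vowel of the past-tense form *sehokupu* is /u/ (a high vowel), it takes -him, giving *sehokupuhim*.
The agentive form *sehokupuhim* — last vowel /i/ (a front vowel) → -ebe → *sehokupuhimebe*.

sehokupuhimebe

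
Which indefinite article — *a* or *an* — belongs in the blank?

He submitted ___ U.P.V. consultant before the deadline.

a

The indefinite article is chosen by the initial *sound* of the following word, not its spelling.
The initialism *U.P.V.* is read letter by letter; the first letter, U, is pronounced /juː/, which begins with a consonant sound.
So the article is *a*: He submitted a U.P.V. consultant before the deadline.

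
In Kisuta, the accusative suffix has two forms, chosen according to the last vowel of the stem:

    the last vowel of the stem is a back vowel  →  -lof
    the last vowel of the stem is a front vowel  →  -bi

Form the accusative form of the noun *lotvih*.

lotvihbi

*lotvih*: last vowel = /i/, a front vowel → -bi → *lotvihbi*.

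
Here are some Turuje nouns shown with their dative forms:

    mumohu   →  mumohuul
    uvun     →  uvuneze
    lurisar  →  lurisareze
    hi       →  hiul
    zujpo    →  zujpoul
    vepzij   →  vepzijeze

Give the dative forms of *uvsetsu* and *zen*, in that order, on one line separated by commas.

The suffix is conditioned by the final sound: -eze when the stem ends in a consonant (*uvun*, *lurisar*, *vepzij*); -ul when the stem ends in a vowel (*mumohu*, *hi*, *zujpo*).
The final sound of *uvsetsu* is /u/, which is a vowel, so the suffix is -ul, giving *uvsetsuul*.
Since the final sound of *zen* is /n/ (a consonant), it takes -eze, giving *zeneze*.

uvsetsuul, zeneze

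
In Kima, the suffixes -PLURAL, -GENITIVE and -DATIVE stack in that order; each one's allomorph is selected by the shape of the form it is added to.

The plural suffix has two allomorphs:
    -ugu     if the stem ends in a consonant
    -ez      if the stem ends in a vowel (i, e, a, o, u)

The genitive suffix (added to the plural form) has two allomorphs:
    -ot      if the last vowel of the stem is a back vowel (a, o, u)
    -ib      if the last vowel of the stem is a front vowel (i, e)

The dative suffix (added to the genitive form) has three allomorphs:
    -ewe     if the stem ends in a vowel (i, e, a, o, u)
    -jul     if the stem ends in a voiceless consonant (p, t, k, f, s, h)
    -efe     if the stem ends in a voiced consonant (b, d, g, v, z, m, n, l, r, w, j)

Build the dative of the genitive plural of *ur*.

*ur*: final sound = /r/, a consonant → -ugu → *urugu*.
The plural form *urugu* — last vowel /u/ (a back vowel) → -ot → *uruguot*.
The genitive form *uruguot* — final sound /t/ (a voiceless consonant) → -jul → *uruguotjul*.

uruguotjul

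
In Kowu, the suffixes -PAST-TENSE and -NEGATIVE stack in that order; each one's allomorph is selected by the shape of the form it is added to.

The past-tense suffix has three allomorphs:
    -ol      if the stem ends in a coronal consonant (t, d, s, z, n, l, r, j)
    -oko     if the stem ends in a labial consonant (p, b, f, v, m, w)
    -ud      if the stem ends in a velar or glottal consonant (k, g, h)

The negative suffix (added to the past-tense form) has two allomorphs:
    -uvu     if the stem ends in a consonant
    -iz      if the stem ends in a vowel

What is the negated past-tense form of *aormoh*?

Since the final consonant of *aormoh* is /h/ (velar/glottal), it takes -ud, giving *aormohud*.
The past-tense form *aormohud*: final sound = /d/, a consonant → -uvu → *aormohuduvu*.

aormohuduvu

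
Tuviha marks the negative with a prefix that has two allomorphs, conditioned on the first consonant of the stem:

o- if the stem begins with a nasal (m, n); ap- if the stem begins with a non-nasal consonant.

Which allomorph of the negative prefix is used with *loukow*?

*loukow*: first consonant = /l/, non-nasal → ap-.

ap-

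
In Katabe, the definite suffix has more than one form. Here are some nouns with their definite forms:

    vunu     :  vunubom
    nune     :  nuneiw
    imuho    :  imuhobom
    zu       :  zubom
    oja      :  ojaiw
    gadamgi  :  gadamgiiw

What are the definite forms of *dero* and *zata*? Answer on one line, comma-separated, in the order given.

Looking at the last vowel of each stem: -bom when the last vowel of the stem is a rounded vowel (*vunu*, *imuho*, *zu*); -iw when the last vowel of the stem is an unrounded vowel (*nune*, *oja*, *gadamgi*).
Since the last vowel of *dero* is /o/ (a rounded vowel), it takes -bom, giving *derobom*.
*zata*: last vowel = /a/, an unrounded vowel → -iw → *zataiw*.

derobom, zataiw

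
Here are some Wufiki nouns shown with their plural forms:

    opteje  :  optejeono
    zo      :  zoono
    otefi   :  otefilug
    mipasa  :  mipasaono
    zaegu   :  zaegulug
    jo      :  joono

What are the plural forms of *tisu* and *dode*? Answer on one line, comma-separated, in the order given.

tisulug, dodeono

The alternation tracks the last vowel of the stem — -lug when the last vowel of the stem is a high vowel (*otefi*, *zaegu*); -ono when the last vowel of the stem is a non-high vowel (*opteje*, *zo*, *mipasa*, *jo*).
*tisu*: last vowel = /u/, a high vowel → -lug → *tisulug*.
Since the last vowel of *dode* is /e/ (a non-high vowel), it takes -ono, giving *dodeono*.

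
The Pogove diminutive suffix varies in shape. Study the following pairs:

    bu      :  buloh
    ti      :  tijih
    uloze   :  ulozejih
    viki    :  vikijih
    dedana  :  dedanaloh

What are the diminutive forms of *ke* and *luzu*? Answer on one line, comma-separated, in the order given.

kejih, luzuloh

The suffix is conditioned by the last vowel: -jih when the last vowel of the stem is a front vowel (*ti*, *uloze*, *viki*); -loh when the last vowel of the stem is a back vowel (*bu*, *dedana*).
*ke* — last vowel /e/ (a front vowel) → -jih → *kejih*.
The last vowel of *luzu* is /u/, which is a back vowel, so the suffix is -loh, giving *luzuloh*.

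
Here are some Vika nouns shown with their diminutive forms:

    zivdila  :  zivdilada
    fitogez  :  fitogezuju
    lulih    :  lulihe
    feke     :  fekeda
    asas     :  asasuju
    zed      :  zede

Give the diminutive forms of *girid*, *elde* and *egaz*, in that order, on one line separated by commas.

The suffix is conditioned by the final sound: -uju when the stem ends in a sibilant (*fitogez*, *asas*); -e when the stem ends in a non-sibilant consonant (*lulih*, *zed*); -da when the stem ends in a vowel (*zivdila*, *feke*).
The final sound of *girid* is /d/, which is a non-sibilant consonant, so the suffix is -e, giving *giride*.
The final sound of *elde* is /e/, which is a vowel, so the suffix is -da, giving *eldeda*.
*egaz*: final sound = /z/, a sibilant → -uju → *egazuju*.

giride, eldeda, egazuju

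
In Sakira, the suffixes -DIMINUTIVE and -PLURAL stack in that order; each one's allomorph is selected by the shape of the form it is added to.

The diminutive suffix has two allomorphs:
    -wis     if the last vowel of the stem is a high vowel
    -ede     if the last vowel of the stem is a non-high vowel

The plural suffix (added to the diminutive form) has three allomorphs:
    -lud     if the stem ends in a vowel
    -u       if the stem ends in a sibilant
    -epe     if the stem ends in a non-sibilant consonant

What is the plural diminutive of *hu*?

The last vowel of *hu* is /u/, which is a high vowel, so the diminutive suffix is -wis, giving *huwis*.
Since the final sound of the diminutive form *huwis* is /s/ (a sibilant), it takes -u, giving *huwisu*.

huwisu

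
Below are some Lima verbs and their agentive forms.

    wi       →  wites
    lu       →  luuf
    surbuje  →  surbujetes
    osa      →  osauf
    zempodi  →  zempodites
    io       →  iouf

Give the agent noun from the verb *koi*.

The alternation tracks the last vowel of the stem — -tes when the last vowel of the stem is a front vowel (*wi*, *surbuje*, *zempodi*); -uf when the last vowel of the stem is a back vowel (*lu*, *osa*, *io*).
*koi*: last vowel = /i/, a front vowel → -tes → *koites*.

koites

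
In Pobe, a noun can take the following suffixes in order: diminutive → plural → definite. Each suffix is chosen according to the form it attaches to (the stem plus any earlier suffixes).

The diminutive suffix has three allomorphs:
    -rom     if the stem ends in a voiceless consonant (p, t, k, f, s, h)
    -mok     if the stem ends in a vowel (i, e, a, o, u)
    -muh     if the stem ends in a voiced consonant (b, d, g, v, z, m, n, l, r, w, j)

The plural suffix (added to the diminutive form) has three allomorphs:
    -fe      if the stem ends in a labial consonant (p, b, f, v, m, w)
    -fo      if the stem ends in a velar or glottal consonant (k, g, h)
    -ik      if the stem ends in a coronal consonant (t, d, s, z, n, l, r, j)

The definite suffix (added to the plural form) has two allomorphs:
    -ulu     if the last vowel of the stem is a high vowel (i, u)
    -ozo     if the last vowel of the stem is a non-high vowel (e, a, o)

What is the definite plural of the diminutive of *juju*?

jujumokfoozo

Since the final sound of *juju* is /u/ (a vowel), it takes -mok, giving *jujumok*.
The diminutive form *jujumok*: final consonant = /k/, velar/glottal → -fo → *jujumokfo*.
The plural form *jujumokfo* — last vowel /o/ (a non-high vowel) → -ozo → *jujumokfoozo*.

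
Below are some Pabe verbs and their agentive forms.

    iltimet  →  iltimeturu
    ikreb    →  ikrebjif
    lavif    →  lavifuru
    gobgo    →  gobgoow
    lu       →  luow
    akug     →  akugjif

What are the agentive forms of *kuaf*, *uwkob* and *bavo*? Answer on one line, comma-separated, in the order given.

The pattern is voicing of the final sound: -uru when the stem ends in a voiceless consonant (*iltimet*, *lavif*); -jif when the stem ends in a voiced consonant (*ikreb*, *akug*); -ow when the stem ends in a vowel (*gobgo*, *lu*).
The final sound of *kuaf* is /f/, which is a voiceless consonant, so the suffix is -uru, giving *kuafuru*.
*uwkob* — final sound /b/ (a voiced consonant) → -jif → *uwkobjif*.
Since the final sound of *bavo* is /o/ (a vowel), it takes -ow, giving *bavoow*.

kuafuru, uwkobjif, bavoow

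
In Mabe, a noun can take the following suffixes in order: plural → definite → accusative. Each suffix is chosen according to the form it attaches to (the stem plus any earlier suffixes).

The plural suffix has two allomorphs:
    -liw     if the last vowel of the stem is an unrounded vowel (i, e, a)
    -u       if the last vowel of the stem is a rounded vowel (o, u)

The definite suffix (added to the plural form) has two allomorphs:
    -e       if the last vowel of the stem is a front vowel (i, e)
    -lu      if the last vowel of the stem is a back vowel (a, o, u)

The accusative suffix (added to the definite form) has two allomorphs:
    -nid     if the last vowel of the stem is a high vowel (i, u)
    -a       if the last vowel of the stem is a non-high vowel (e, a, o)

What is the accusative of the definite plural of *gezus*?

gezusulunid

The last vowel of *gezus* is /u/, which is a rounded vowel, so the plural suffix is -u, giving *gezusu*.
The plural form *gezusu*: last vowel = /u/, a back vowel → -lu → *gezusulu*.
The definite form *gezusulu* — last vowel /u/ (a high vowel) → -nid → *gezusulunid*.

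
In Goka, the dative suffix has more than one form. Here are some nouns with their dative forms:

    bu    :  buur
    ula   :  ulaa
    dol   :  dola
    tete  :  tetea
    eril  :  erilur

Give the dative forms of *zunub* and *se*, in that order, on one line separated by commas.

The suffix is conditioned by the last vowel: -ur when the last vowel of the stem is a high vowel (*bu*, *eril*); -a when the last vowel of the stem is a non-high vowel (*ula*, *dol*, *tete*).
Since the last vowel of *zunub* is /u/ (a high vowel), it takes -ur, giving *zunubur*.
*se*: last vowel = /e/, a non-high vowel → -a → *sea*.

zunubur, sea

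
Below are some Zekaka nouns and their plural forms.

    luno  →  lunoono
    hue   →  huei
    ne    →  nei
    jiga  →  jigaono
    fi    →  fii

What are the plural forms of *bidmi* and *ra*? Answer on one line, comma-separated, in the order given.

The pattern is front/back vowel harmony: -i when the last vowel of the stem is a front vowel (*hue*, *ne*, *fi*); -ono when the last vowel of the stem is a back vowel (*luno*, *jiga*).
The last vowel of *bidmi* is /i/, which is a front vowel, so the suffix is -i, giving *bidmii*.
Since the last vowel of *ra* is /a/ (a back vowel), it takes -ono, giving *raono*.

bidmii, raono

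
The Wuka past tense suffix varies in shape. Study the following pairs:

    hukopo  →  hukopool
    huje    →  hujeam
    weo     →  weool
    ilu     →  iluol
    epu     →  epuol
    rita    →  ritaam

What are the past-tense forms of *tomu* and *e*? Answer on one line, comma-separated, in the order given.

tomuol, eam

Looking at the last vowel of each stem: -ol when the last vowel of the stem is a rounded vowel (*hukopo*, *weo*, *ilu*, *epu*); -am when the last vowel of the stem is an unrounded vowel (*huje*, *rita*).
Since the last vowel of *tomu* is /u/ (a rounded vowel), it takes -ol, giving *tomuol*.
*e*: last vowel = /e/, an unrounded vowel → -am → *eam*.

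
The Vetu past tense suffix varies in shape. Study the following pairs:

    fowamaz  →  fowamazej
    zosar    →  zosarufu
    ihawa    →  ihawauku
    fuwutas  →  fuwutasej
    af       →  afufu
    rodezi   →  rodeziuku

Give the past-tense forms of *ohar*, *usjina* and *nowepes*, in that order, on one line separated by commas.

The alternation tracks the final sound of the stem — -ej when the stem ends in a sibilant (*fowamaz*, *fuwutas*); -ufu when the stem ends in a non-sibilant consonant (*zosar*, *af*); -uku when the stem ends in a vowel (*ihawa*, *rodezi*).
*ohar*: final sound = /r/, a non-sibilant consonant → -ufu → *oharufu*.
The final sound of *usjina* is /a/, which is a vowel, so the suffix is -uku, giving *usjinauku*.
*nowepes*: final sound = /s/, a sibilant → -ej → *nowepesej*.

oharufu, usjinauku, nowepesej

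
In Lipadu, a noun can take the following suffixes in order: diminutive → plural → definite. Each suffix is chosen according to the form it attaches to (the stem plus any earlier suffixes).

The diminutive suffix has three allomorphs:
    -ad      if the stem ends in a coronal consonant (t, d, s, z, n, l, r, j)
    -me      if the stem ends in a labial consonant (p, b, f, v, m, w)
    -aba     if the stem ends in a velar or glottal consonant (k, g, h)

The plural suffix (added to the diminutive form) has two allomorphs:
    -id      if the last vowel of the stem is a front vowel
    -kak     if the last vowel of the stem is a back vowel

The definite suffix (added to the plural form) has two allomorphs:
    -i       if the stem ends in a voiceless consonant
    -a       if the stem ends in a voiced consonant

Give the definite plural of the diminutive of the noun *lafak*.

The final consonant of *lafak* is /k/, which is velar/glottal, so the diminutive suffix is -aba, giving *lafakaba*.
Since the last vowel of the diminutive form *lafakaba* is /a/ (a back vowel), it takes -kak, giving *lafakabakak*.
Since the final consonant of the plural form *lafakabakak* is /k/ (voiceless), it takes -i, giving *lafakabakaki*.

lafakabakaki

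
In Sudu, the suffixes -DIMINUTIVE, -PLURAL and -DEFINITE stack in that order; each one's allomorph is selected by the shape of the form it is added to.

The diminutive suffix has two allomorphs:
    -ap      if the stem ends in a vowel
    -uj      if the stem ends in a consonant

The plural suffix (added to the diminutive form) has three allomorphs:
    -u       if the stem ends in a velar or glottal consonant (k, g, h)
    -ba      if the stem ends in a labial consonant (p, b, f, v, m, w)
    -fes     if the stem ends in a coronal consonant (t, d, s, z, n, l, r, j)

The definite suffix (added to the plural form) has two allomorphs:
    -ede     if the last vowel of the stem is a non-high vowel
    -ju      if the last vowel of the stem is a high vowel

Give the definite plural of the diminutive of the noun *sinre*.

sinreapbaede

*sinre* — final sound /e/ (a vowel) → -ap → *sinreap*.
The diminutive form *sinreap* — final consonant /p/ (labial) → -ba → *sinreapba*.
The plural form *sinreapba*: last vowel = /a/, a non-high vowel → -ede → *sinreapbaede*.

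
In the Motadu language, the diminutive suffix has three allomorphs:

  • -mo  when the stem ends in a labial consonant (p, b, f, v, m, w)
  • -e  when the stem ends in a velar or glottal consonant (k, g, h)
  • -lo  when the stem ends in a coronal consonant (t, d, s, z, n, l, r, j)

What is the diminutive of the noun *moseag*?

moseage

The final consonant of *moseag* is /g/, which is velar/glottal, so the suffix is -e, giving *moseage*.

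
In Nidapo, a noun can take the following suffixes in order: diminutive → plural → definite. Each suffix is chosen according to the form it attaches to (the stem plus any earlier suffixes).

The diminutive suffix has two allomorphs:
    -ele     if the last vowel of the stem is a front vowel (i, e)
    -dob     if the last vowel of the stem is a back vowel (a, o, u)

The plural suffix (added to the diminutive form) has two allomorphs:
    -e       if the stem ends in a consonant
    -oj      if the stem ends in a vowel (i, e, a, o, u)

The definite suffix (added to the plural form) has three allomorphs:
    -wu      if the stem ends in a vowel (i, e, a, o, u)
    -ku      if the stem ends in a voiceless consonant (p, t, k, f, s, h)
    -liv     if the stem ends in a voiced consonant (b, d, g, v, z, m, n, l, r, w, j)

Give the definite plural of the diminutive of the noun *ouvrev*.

*ouvrev*: last vowel = /e/, a front vowel → -ele → *ouvrevele*.
The final sound of the diminutive form *ouvrevele* is /e/, which is a vowel, so the plural suffix is -oj, giving *ouvreveleoj*.
The final sound of the plural form *ouvreveleoj* is /j/, which is a voiced consonant, so the definite suffix is -liv, giving *ouvreveleojliv*.

ouvreveleojliv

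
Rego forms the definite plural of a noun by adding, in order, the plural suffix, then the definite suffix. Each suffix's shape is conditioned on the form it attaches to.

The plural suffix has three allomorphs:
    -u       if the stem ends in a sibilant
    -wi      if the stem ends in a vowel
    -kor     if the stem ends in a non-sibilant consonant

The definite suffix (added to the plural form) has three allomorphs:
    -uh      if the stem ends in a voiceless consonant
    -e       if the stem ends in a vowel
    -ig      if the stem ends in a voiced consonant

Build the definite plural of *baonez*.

*baonez*: final sound = /z/, a sibilant → -u → *baonezu*.
The final sound of the plural form *baonezu* is /u/, which is a vowel, so the definite suffix is -e, giving *baonezue*.

baonezue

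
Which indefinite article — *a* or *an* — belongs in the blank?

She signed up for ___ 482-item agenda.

The indefinite article is chosen by the initial *sound* of the following word, not its spelling.
The number *482* is spoken "four hundred …", beginning with /fɔr/ — a consonant sound.
So the article is *a*: She signed up for a 482-item agenda.

a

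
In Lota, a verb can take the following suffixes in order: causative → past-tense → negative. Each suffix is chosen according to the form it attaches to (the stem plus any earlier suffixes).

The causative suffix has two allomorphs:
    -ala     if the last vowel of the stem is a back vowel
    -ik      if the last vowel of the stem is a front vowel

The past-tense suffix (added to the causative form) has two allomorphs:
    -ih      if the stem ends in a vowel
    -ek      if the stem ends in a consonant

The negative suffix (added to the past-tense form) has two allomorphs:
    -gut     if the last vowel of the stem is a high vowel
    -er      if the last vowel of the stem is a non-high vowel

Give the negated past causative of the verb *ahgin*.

*ahgin*: last vowel = /i/, a front vowel → -ik → *ahginik*.
The final sound of the causative form *ahginik* is /k/, which is a consonant, so the past-tense suffix is -ek, giving *ahginikek*.
The last vowel of the past-tense form *ahginikek* is /e/, which is a non-high vowel, so the negative suffix is -er, giving *ahginikeker*.

ahginikeker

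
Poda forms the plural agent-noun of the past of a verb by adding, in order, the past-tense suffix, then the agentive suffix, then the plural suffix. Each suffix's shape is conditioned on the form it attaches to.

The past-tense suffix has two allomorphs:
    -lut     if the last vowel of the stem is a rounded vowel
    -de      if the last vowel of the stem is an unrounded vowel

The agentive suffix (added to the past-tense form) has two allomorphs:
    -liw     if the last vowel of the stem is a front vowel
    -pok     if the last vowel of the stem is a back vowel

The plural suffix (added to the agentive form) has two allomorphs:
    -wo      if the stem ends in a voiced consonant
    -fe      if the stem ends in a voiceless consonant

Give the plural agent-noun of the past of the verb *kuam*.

Since the last vowel of *kuam* is /a/ (an unrounded vowel), it takes -de, giving *kuamde*.
Since the last vowel of the past-tense form *kuamde* is /e/ (a front vowel), it takes -liw, giving *kuamdeliw*.
The agentive form *kuamdeliw* — final consonant /w/ (voiced) → -wo → *kuamdeliwwo*.

kuamdeliwwo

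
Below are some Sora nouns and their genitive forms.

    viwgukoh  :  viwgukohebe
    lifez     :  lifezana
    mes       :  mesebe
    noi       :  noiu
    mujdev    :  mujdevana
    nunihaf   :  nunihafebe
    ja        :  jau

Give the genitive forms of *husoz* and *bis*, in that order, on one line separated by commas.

The pattern is voicing of the final sound: -ebe when the stem ends in a voiceless consonant (*viwgukoh*, *mes*, *nunihaf*); -ana when the stem ends in a voiced consonant (*lifez*, *mujdev*); -u when the stem ends in a vowel (*noi*, *ja*).
*husoz*: final sound = /z/, a voiced consonant → -ana → *husozana*.
Since the final sound of *bis* is /s/ (a voiceless consonant), it takes -ebe, giving *bisebe*.

husozana, bisebe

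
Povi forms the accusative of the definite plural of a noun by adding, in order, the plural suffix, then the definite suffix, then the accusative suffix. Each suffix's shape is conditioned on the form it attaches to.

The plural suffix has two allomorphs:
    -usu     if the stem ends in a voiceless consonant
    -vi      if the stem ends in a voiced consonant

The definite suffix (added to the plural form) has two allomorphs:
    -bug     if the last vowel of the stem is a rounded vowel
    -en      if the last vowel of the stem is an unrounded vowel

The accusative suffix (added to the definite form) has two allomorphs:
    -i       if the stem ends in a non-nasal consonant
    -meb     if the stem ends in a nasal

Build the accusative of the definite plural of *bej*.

The final consonant of *bej* is /j/, which is voiced, so the plural suffix is -vi, giving *bejvi*.
The plural form *bejvi*: last vowel = /i/, an unrounded vowel → -en → *bejvien*.
The definite form *bejvien* — final consonant /n/ (a nasal) → -meb → *bejvienmeb*.

bejvienmeb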